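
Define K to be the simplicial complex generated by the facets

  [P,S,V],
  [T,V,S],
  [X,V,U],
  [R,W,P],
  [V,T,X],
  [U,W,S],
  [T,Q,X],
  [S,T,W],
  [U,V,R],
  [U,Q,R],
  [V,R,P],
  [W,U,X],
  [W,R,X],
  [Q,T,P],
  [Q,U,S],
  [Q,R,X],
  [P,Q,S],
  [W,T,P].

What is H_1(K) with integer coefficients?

H_1 = Z ⊕ Z/2.

Fix the vertex order P < Q < R < S < T < U < V < W < X and write every simplex with vertices in increasing order. Then dim K = 2 and the simplices of K are:

  0-simplices (9): P, Q, R, S, T, U, V, W, X
  1-simplices (27): PQ, PR, PS, PT, PV, PW, QR, QS, QT, QU, QX, RU, RV, RW, RX, ST, SU, SV, SW, TV, TW, TX, UV, UW, UX, VX, WX
  2-simplices (18): PQS, PQT, PRV, PRW, PSV, PTW, QRU, QRX, QSU, QTX, RUV, RWX, STV, STW, SUW, TVX, UVX, UWX

Hence C_0 ≅ Z^9, C_1 ≅ Z^27, C_2 ≅ Z^18.

The boundary map ∂_1: C_1 → C_0 maps an edge to its endpoints' difference, ∂[p,q] = q − p. For instance
  ∂WX = X − W.
The resulting 9×27 matrix has rank 8, and its Smith normal form has invariant factors (1,1,1,1,1,1,1,1).

Boundary ∂_2: C_2 → C_1 sends each 2-simplex [p,q,r] to [q,r] − [p,r] + [p,q]. For instance
  ∂PQT = QT − PT + PQ,
  ∂QSU = SU − QU + QS.
The resulting 27×18 matrix has rank 18, and its Smith normal form has invariant factors (1,1,1,1,1,1,1,1,1,1,1,1,1,1,1,1,1,2).

From H_k ≅ ker(∂_k) / im(∂_{k+1}) we obtain:

  H_1: rank ker ∂_1 − rank ∂_2 = (27 − 8) − 18 = 1, and ∂_2 has invariant factor 2 > 1, so H_1 ≅ Z ⊕ Z/2.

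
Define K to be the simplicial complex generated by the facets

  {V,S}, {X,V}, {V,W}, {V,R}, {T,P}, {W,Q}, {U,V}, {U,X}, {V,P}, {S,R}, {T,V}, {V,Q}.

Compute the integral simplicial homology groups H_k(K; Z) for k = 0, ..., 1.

Order the vertices as P < Q < R < S < T < U < V < W < X. Listing each simplex with vertices in this order, K has dimension 1 with simplices:

  0-simplices (9): P, Q, R, S, T, U, V, W, X
  1-simplices (12): PT, PV, QV, QW, RS, RV, SV, TV, UV, UX, VW, VX

so the chain groups are C_0 ≅ Z^9, C_1 ≅ Z^12.

Boundary ∂_1: C_1 → C_0 maps an edge to its endpoints' difference, ∂[p,q] = q − p.
The 9×12 boundary matrix has rank 8 and Smith normal form diag(1,1,1,1,1,1,1,1).

Reading off H_k = ker ∂_k / im ∂_{k+1}:

  H_0: rank C_0 − rank ∂_1 = 9 − 8 = 1, and the invariant factors of ∂_1 are all 1, so H_0 ≅ Z.
  H_1: rank ker ∂_1 − rank ∂_2 = (12 − 8) − 0 = 4, and there is no ∂_2, so H_1 ≅ Z^4.

(K is a triangulation of a wedge of 4 circles.)

H_0 = Z,  H_1 = Z^4.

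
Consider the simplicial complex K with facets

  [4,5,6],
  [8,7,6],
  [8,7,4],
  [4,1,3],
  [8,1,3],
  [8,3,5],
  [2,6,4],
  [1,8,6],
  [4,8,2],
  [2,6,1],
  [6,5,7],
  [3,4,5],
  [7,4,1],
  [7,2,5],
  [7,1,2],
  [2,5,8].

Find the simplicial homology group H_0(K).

We work with the vertex ordering 1 < 2 < 3 < 4 < 5 < 6 < 7 < 8. The simplices of K, each written with vertices in increasing order, are:

  0-simplices (8): [1], [2], [3], [4], [5], [6], [7], [8]
  1-simplices (24): (24 of them)
  2-simplices (16): [1,2,6], [1,2,7], [1,3,4], [1,3,8], [1,4,7], [1,6,8], [2,4,6], [2,4,8], [2,5,7], [2,5,8], [3,4,5], [3,5,8], [4,5,6], [4,7,8], [5,6,7], [6,7,8]

Hence C_0 ≅ Z^8, C_1 ≅ Z^24, C_2 ≅ Z^16.

Boundary ∂_1: C_1 → C_0 maps an edge to its endpoints' difference, ∂[p,q] = q − p. For instance
  ∂[7,8] = [8] − [7].
The resulting 8×24 matrix has rank 7, and its Smith normal form has invariant factors (1,1,1,1,1,1,1).

Boundary ∂_2: C_2 → C_1 acts by ∂[p,q,r] = [q,r] − [p,r] + [p,q]. For instance
  ∂[6,7,8] = [7,8] − [6,8] + [6,7],
  ∂[2,4,8] = [4,8] − [2,8] + [2,4].
This gives a 24×16 integer matrix of rank 15; reducing to Smith normal form yields diagonal entries (1,1,1,1,1,1,1,1,1,1,1,1,1,1,1).

From H_k ≅ ker(∂_k) / im(∂_{k+1}) we obtain:

  H_0: rank C_0 − rank ∂_1 = 8 − 7 = 1, and the invariant factors of ∂_1 are all 1, so H_0 ≅ Z.

H_0 ≅ Z.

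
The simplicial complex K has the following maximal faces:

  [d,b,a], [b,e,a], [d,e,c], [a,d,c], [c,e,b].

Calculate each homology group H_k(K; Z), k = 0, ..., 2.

Take the total order a < b < c < d < e on the vertex set. Then K (dimension 2) consists of the simplices:

  0-simplices (5): a, b, c, d, e
  1-simplices (10): ab, ac, ad, ae, bc, bd, be, cd, ce, de
  2-simplices (5): abd, abe, acd, bce, cde

so the chain groups are C_0 ≅ Z^5, C_1 ≅ Z^10, C_2 ≅ Z^5.

The boundary map ∂_1: C_1 → C_0 is given by ∂[p,q] = [q] − [p]. For instance
  ∂de = e − d.
The 5×10 boundary matrix has rank 4 and Smith normal form diag(1,1,1,1).

∂_2: C_2 → C_1 acts by ∂[p,q,r] = [q,r] − [p,r] + [p,q]. For instance
  ∂acd = cd − ad + ac,
  ∂abd = bd − ad + ab.
This gives a 10×5 integer matrix of rank 5; reducing to Smith normal form yields diagonal entries (1,1,1,1,1).

Computing H_k = (kernel of ∂_k) / (image of ∂_{k+1}):

  H_0: rank C_0 − rank ∂_1 = 5 − 4 = 1, and the invariant factors of ∂_1 are all 1, so H_0 ≅ Z.
  H_1: rank ker ∂_1 − rank ∂_2 = (10 − 4) − 5 = 1, and the invariant factors of ∂_2 are all 1, so H_1 ≅ Z.
  H_2: rank ker ∂_2 − rank ∂_3 = (5 − 5) − 0 = 0, and there is no ∂_3, so H_2 ≅ 0.

As a check, the Euler characteristic is 5 − 10 + 5 = 0, which agrees with 1 − 1 + 0 = 0.

H_0 ≅ Z,  H_1 ≅ Z,  H_2 = 0.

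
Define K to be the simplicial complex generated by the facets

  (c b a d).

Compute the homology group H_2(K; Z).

H_2 = 0.

Fix the vertex order a < b < c < d and write every simplex with vertices in increasing order. Then dim K = 3 and the simplices of K are:

  0-simplices (4): a, b, c, d
  1-simplices (6): ab, ac, ad, bc, bd, cd
  2-simplices (4): abc, abd, acd, bcd
  3-simplices (1): abcd

giving chain groups C_0 ≅ Z^4, C_1 ≅ Z^6, C_2 ≅ Z^4, C_3 ≅ Z^1.

The boundary map ∂_1: C_1 → C_0 maps an edge to its endpoints' difference, ∂[p,q] = q − p. For instance
  ∂ab = b − a.
The resulting 4×6 matrix has rank 3, and its Smith normal form has invariant factors (1,1,1).

Boundary ∂_2: C_2 → C_1 acts by ∂[p,q,r] = [q,r] − [p,r] + [p,q]. For instance
  ∂abd = bd − ad + ab,
  ∂abc = bc − ac + ab.
This gives a 6×4 integer matrix of rank 3; reducing to Smith normal form yields diagonal entries (1,1,1).

Boundary ∂_3: C_3 → C_2 sends each 3-simplex σ to the alternating sum Σ_i (−1)^i (σ with its i-th vertex removed). For instance
  ∂abcd = bcd − acd + abd − abc.
The 4×1 boundary matrix has rank 1 and Smith normal form diag(1).

Reading off H_k = ker ∂_k / im ∂_{k+1}:

  H_2: rank ker ∂_2 − rank ∂_3 = (4 − 3) − 1 = 0, and the invariant factors of ∂_3 are all 1, so H_2 ≅ 0.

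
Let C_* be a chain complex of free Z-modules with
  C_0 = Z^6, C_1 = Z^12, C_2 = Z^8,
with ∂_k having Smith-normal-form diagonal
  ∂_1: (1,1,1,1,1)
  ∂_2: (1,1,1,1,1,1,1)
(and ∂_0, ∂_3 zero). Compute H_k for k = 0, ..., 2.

H_0: b_0 = 6 − 0 − 5 = 1; torsion from ∂_1 factors > 1: none. So H_0 ≅ Z.
H_1: b_1 = 12 − 5 − 7 = 0; torsion from ∂_2 factors > 1: none. So H_1 ≅ 0.
H_2: b_2 = 8 − 7 − 0 = 1; torsion from ∂_3 factors > 1: none. So H_2 ≅ Z.

H_0 ≅ Z,  H_1 = 0,  H_2 ≅ Z.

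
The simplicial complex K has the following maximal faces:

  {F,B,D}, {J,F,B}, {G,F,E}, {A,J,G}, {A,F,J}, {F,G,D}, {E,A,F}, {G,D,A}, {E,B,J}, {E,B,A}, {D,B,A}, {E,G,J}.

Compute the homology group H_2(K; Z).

H_2 ≅ 0.

K has 7 vertices, 18 edges, 12 triangles.
rank ∂_2 = 12, rank ∂_3 = 0 ⇒ b_2 = 12 − 12 − 0 = 0. So H_2 ≅ 0.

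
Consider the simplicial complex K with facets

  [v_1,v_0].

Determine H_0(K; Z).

We work with the vertex ordering v_0 < v_1. The simplices of K, each written with vertices in increasing order, are:

  0-simplices (2): [v_0], [v_1]
  1-simplices (1): [v_0,v_1]

so the chain groups are C_0 ≅ Z^2, C_1 ≅ Z^1.

∂_1: C_1 → C_0 sends each edge [p,q] (with p < q) to q − p.
The resulting 2×1 matrix has rank 1, and its Smith normal form has invariant factors (1).

Reading off H_k = ker ∂_k / im ∂_{k+1}:

  H_0: rank C_0 − rank ∂_1 = 2 − 1 = 1, and the invariant factors of ∂_1 are all 1, so H_0 = Z.

H_0 ≅ Z.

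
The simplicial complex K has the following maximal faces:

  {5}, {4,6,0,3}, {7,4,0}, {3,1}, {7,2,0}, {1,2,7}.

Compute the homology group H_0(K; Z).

Fix the vertex order 0 < 1 < 2 < 3 < 4 < 5 < 6 < 7 and write every simplex with vertices in increasing order. Then dim K = 3 and the simplices of K are:

  0-simplices (8): [0], [1], [2], [3], [4], [5], [6], [7]
  1-simplices (13): [0,2], [0,3], [0,4], [0,6], [0,7], [1,2], [1,3], [1,7], [2,7], [3,4], [3,6], [4,6], [4,7]
  2-simplices (7): [0,2,7], [0,3,4], [0,3,6], [0,4,6], [0,4,7], [1,2,7], [3,4,6]
  3-simplices (1): [0,3,4,6]

giving chain groups C_0 ≅ Z^8, C_1 ≅ Z^13, C_2 ≅ Z^7, C_3 ≅ Z^1.

The boundary map ∂_1: C_1 → C_0 maps an edge to its endpoints' difference, ∂[p,q] = q − p. For instance
  ∂[0,4] = [4] − [0].
This gives a 8×13 integer matrix of rank 6; reducing to Smith normal form yields diagonal entries (1,1,1,1,1,1).

Boundary ∂_2: C_2 → C_1 acts by ∂[p,q,r] = [q,r] − [p,r] + [p,q]. For instance
  ∂[0,3,6] = [3,6] − [0,6] + [0,3],
  ∂[0,4,6] = [4,6] − [0,6] + [0,4].
As a 13×7 matrix over Z this has rank 6, with invariant factors (1,1,1,1,1,1).

∂_3: C_3 → C_2 sends each 3-simplex σ to the alternating sum Σ_i (−1)^i (σ with its i-th vertex removed). For instance
  ∂[0,3,4,6] = [3,4,6] − [0,4,6] + [0,3,6] − [0,3,4].
The resulting 7×1 matrix has rank 1, and its Smith normal form has invariant factors (1).

Reading off H_k = ker ∂_k / im ∂_{k+1}:

  H_0: rank C_0 − rank ∂_1 = 8 − 6 = 2, and the invariant factors of ∂_1 are all 1, so H_0 ≅ Z^2.

H_0 ≅ Z^2.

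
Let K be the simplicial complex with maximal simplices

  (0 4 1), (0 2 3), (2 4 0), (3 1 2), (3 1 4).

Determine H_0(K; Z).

K has 5 vertices, 10 edges, 5 triangles.
rank ∂_0 = 0, rank ∂_1 = 4 ⇒ b_0 = 5 − 0 − 4 = 1; all invariant factors of ∂_1 are 1 so no torsion. So H_0 = Z.

H_0 ≅ Z.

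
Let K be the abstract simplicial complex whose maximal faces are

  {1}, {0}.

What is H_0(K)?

We work with the vertex ordering 0 < 1. The simplices of K, each written with vertices in increasing order, are:

  0-simplices (2): [0], [1]

giving chain groups C_0 ≅ Z^2.

Now H_k = ker ∂_k / im ∂_{k+1}, so:

  H_0: rank C_0 − rank ∂_1 = 2 − 0 = 2, and there is no ∂_1, so H_0 = Z^2.

H_0 = Z^2.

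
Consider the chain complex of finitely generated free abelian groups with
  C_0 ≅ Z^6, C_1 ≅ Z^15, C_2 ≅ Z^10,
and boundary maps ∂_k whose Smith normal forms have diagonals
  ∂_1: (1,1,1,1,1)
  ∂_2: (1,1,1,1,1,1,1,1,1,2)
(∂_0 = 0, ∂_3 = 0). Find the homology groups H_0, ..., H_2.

H_0 = Z,  H_1 = Z/2,  H_2 = 0.

H_0: b_0 = 6 − 0 − 5 = 1; torsion from ∂_1 factors > 1: none. So H_0 = Z.
H_1: b_1 = 15 − 5 − 10 = 0; torsion from ∂_2 factors > 1: [2]. So H_1 = Z/2.
H_2: b_2 = 10 − 10 − 0 = 0; torsion from ∂_3 factors > 1: none. So H_2 = 0.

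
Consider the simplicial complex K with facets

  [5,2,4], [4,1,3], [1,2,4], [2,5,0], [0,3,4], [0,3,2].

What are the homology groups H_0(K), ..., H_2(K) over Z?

H_0 ≅ Z,  H_1 ≅ Z,  H_2 = 0.

Take the total order 0 < 1 < 2 < 3 < 4 < 5 on the vertex set. Then K (dimension 2) consists of the simplices:

  0-simplices (6): [0], [1], [2], [3], [4], [5]
  1-simplices (12): [0,2], [0,3], [0,4], [0,5], [1,2], [1,3], [1,4], [2,3], [2,4], [2,5], [3,4], [4,5]
  2-simplices (6): [0,2,3], [0,2,5], [0,3,4], [1,2,4], [1,3,4], [2,4,5]

giving chain groups C_0 ≅ Z^6, C_1 ≅ Z^12, C_2 ≅ Z^6.

∂_1: C_1 → C_0 is given by ∂[p,q] = [q] − [p].
The resulting 6×12 matrix has rank 5, and its Smith normal form has invariant factors (1,1,1,1,1).

The boundary map ∂_2: C_2 → C_1 maps a triangle to the signed sum of its edges. For instance
  ∂[0,2,5] = [2,5] − [0,5] + [0,2],
  ∂[1,2,4] = [2,4] − [1,4] + [1,2].
The resulting 12×6 matrix has rank 6, and its Smith normal form has invariant factors (1,1,1,1,1,1).

Computing H_k = (kernel of ∂_k) / (image of ∂_{k+1}):

  H_0: rank C_0 − rank ∂_1 = 6 − 5 = 1, and the invariant factors of ∂_1 are all 1, so H_0 = Z.
  H_1: rank ker ∂_1 − rank ∂_2 = (12 − 5) − 6 = 1, and the invariant factors of ∂_2 are all 1, so H_1 = Z.
  H_2: rank ker ∂_2 − rank ∂_3 = (6 − 6) − 0 = 0, and there is no ∂_3, so H_2 = 0.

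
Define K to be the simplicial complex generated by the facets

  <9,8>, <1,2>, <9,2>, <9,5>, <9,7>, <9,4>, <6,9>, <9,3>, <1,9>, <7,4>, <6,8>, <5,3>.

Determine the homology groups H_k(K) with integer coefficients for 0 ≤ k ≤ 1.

We work with the vertex ordering 1 < 2 < 3 < 4 < 5 < 6 < 7 < 8 < 9. The simplices of K, each written with vertices in increasing order, are:

  0-simplices (9): [1], [2], [3], [4], [5], [6], [7], [8], [9]
  1-simplices (12): [1,2], [1,9], [2,9], [3,5], [3,9], [4,7], [4,9], [5,9], [6,8], [6,9], [7,9], [8,9]

giving chain groups C_0 ≅ Z^9, C_1 ≅ Z^12.

Boundary ∂_1: C_1 → C_0 sends each edge [p,q] (with p < q) to q − p.
The resulting 9×12 matrix has rank 8, and its Smith normal form has invariant factors (1,1,1,1,1,1,1,1).

Reading off H_k = ker ∂_k / im ∂_{k+1}:

  H_0: rank C_0 − rank ∂_1 = 9 − 8 = 1, and the invariant factors of ∂_1 are all 1, so H_0 = Z.
  H_1: rank ker ∂_1 − rank ∂_2 = (12 − 8) − 0 = 4, and there is no ∂_2, so H_1 = Z^4.

H_0 ≅ Z,  H_1 ≅ Z^4.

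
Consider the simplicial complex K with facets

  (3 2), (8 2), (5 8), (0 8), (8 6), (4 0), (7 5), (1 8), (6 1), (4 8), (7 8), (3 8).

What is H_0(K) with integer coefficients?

Fix the vertex order 0 < 1 < 2 < 3 < 4 < 5 < 6 < 7 < 8 and write every simplex with vertices in increasing order. Then dim K = 1 and the simplices of K are:

  0-simplices (9): [0], [1], [2], [3], [4], [5], [6], [7], [8]
  1-simplices (12): [0,4], [0,8], [1,6], [1,8], [2,3], [2,8], [3,8], [4,8], [5,7], [5,8], [6,8], [7,8]

so the chain groups are C_0 ≅ Z^9, C_1 ≅ Z^12.

∂_1: C_1 → C_0 maps an edge to its endpoints' difference, ∂[p,q] = q − p. For instance
  ∂[3,8] = [8] − [3].
The 9×12 boundary matrix has rank 8 and Smith normal form diag(1,1,1,1,1,1,1,1).

From H_k ≅ ker(∂_k) / im(∂_{k+1}) we obtain:

  H_0: rank C_0 − rank ∂_1 = 9 − 8 = 1, and the invariant factors of ∂_1 are all 1, so H_0 ≅ Z.

H_0 = Z.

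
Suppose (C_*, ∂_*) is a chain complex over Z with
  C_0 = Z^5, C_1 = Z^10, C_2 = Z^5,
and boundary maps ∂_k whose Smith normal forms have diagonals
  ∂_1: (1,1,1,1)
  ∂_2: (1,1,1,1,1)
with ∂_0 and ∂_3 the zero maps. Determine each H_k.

H_0: b_0 = 5 − 0 − 4 = 1; torsion from ∂_1 factors > 1: none. So H_0 = Z.
H_1: b_1 = 10 − 4 − 5 = 1; torsion from ∂_2 factors > 1: none. So H_1 = Z.
H_2: b_2 = 5 − 5 − 0 = 0; torsion from ∂_3 factors > 1: none. So H_2 = 0.

H_0 = Z,  H_1 = Z,  H_2 = 0.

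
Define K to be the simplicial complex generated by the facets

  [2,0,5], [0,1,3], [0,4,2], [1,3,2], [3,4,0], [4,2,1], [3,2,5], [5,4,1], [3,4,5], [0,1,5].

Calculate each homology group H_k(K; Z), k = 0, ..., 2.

H_0 ≅ Z,  H_1 ≅ Z_2,  H_2 = 0.

Fix the vertex order 0 < 1 < 2 < 3 < 4 < 5 and write every simplex with vertices in increasing order. Then dim K = 2 and the simplices of K are:

  0-simplices (6): [0], [1], [2], [3], [4], [5]
  1-simplices (15): [0,1], [0,2], [0,3], [0,4], [0,5], [1,2], [1,3], [1,4], [1,5], [2,3], [2,4], [2,5], [3,4], [3,5], [4,5]
  2-simplices (10): [0,1,3], [0,1,5], [0,2,4], [0,2,5], [0,3,4], [1,2,3], [1,2,4], [1,4,5], [2,3,5], [3,4,5]

Hence C_0 ≅ Z^6, C_1 ≅ Z^15, C_2 ≅ Z^10.

Boundary ∂_1: C_1 → C_0 is given by ∂[p,q] = [q] − [p].
The resulting 6×15 matrix has rank 5, and its Smith normal form has invariant factors (1,1,1,1,1).

Boundary ∂_2: C_2 → C_1 acts by ∂[p,q,r] = [q,r] − [p,r] + [p,q]. For instance
  ∂[0,2,5] = [2,5] − [0,5] + [0,2],
  ∂[1,2,4] = [2,4] − [1,4] + [1,2].
The 15×10 boundary matrix has rank 10 and Smith normal form diag(1,1,1,1,1,1,1,1,1,2).

Reading off H_k = ker ∂_k / im ∂_{k+1}:

  H_0: rank C_0 − rank ∂_1 = 6 − 5 = 1, and the invariant factors of ∂_1 are all 1, so H_0 = Z.
  H_1: rank ker ∂_1 − rank ∂_2 = (15 − 5) − 10 = 0, and ∂_2 has invariant factor 2 > 1, so H_1 = Z_2.
  H_2: rank ker ∂_2 − rank ∂_3 = (10 − 10) − 0 = 0, and there is no ∂_3, so H_2 = 0.

(K is a triangulation of the real projective plane RP^2.)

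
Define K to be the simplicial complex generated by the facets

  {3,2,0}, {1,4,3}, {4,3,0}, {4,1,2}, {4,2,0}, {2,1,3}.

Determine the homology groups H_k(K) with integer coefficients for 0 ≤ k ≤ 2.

Order the vertices as 0 < 1 < 2 < 3 < 4. Listing each simplex with vertices in this order, K has dimension 2 with simplices:

  0-simplices (5): [0], [1], [2], [3], [4]
  1-simplices (9): [0,2], [0,3], [0,4], [1,2], [1,3], [1,4], [2,3], [2,4], [3,4]
  2-simplices (6): [0,2,3], [0,2,4], [0,3,4], [1,2,3], [1,2,4], [1,3,4]

giving chain groups C_0 ≅ Z^5, C_1 ≅ Z^9, C_2 ≅ Z^6.

∂_1: C_1 → C_0 maps an edge to its endpoints' difference, ∂[p,q] = q − p. For instance
  ∂[1,3] = [3] − [1].
This gives a 5×9 integer matrix of rank 4; reducing to Smith normal form yields diagonal entries (1,1,1,1).

∂_2: C_2 → C_1 acts by ∂[p,q,r] = [q,r] − [p,r] + [p,q]. For instance
  ∂[1,2,3] = [2,3] − [1,3] + [1,2],
  ∂[1,3,4] = [3,4] − [1,4] + [1,3].
This gives a 9×6 integer matrix of rank 5; reducing to Smith normal form yields diagonal entries (1,1,1,1,1).

Computing H_k = (kernel of ∂_k) / (image of ∂_{k+1}):

  H_0: rank C_0 − rank ∂_1 = 5 − 4 = 1, and the invariant factors of ∂_1 are all 1, so H_0 = Z.
  H_1: rank ker ∂_1 − rank ∂_2 = (9 − 4) − 5 = 0, and the invariant factors of ∂_2 are all 1, so H_1 = 0.
  H_2: rank ker ∂_2 − rank ∂_3 = (6 − 5) − 0 = 1, and there is no ∂_3, so H_2 = Z.

(K is a triangulation of the 2-sphere S^2.)

H_0 = Z,  H_1 = 0,  H_2 = Z.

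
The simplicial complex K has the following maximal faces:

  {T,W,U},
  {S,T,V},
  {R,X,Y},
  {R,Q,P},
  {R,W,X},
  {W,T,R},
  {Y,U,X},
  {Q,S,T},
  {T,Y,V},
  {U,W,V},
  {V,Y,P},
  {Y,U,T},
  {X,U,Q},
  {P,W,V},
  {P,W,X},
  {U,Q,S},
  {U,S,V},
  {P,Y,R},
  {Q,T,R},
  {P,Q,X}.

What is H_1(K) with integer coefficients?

Take the total order P < Q < R < S < T < U < V < W < X < Y on the vertex set. Then K (dimension 2) consists of the simplices:

  0-simplices (10): P, Q, R, S, T, U, V, W, X, Y
  1-simplices (30): PQ, PR, PV, PW, PX, PY, QR, QS, QT, QU, QX, RT, RW, RX, RY, ST, SU, SV, TU, TV, TW, TY, UV, UW, UX, UY, VW, VY, WX, XY
  2-simplices (20): PQR, PQX, PRY, PVW, PVY, PWX, QRT, QST, QSU, QUX, RTW, RWX, RXY, STV, SUV, TUW, TUY, TVY, UVW, UXY

so the chain groups are C_0 ≅ Z^10, C_1 ≅ Z^30, C_2 ≅ Z^20.

Boundary ∂_1: C_1 → C_0 maps an edge to its endpoints' difference, ∂[p,q] = q − p. For instance
  ∂RX = X − R.
As a 10×30 matrix over Z this has rank 9, with invariant factors (1,1,1,1,1,1,1,1,1).

Boundary ∂_2: C_2 → C_1 acts by ∂[p,q,r] = [q,r] − [p,r] + [p,q]. For instance
  ∂PQX = QX − PX + PQ,
  ∂TUW = UW − TW + TU.
This gives a 30×20 integer matrix of rank 20; reducing to Smith normal form yields diagonal entries (1,1,1,1,1,1,1,1,1,1,1,1,1,1,1,1,1,1,1,2).

Reading off H_k = ker ∂_k / im ∂_{k+1}:

  H_1: rank ker ∂_1 − rank ∂_2 = (30 − 9) − 20 = 1, and ∂_2 has invariant factor 2 > 1, so H_1 ≅ Z ⊕ Z/2.

(K is a triangulation of the Klein bottle.)

H_1 = Z ⊕ Z/2.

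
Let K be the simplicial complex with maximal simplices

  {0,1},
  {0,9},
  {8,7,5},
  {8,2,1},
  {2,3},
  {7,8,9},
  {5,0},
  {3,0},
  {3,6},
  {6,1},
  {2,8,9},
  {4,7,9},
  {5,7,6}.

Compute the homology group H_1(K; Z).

H_1 ≅ Z^5.

We work with the vertex ordering 0 < 1 < 2 < 3 < 4 < 5 < 6 < 7 < 8 < 9. The simplices of K, each written with vertices in increasing order, are:

  0-simplices (10): [0], [1], [2], [3], [4], [5], [6], [7], [8], [9]
  1-simplices (20): [0,1], [0,3], [0,5], [0,9], [1,2], [1,6], [1,8], [2,3], [2,8], [2,9], [3,6], [4,7], [4,9], [5,6], [5,7], [5,8], [6,7], [7,8], [7,9], [8,9]
  2-simplices (6): [1,2,8], [2,8,9], [4,7,9], [5,6,7], [5,7,8], [7,8,9]

giving chain groups C_0 ≅ Z^10, C_1 ≅ Z^20, C_2 ≅ Z^6.

The boundary map ∂_1: C_1 → C_0 maps an edge to its endpoints' difference, ∂[p,q] = q − p.
This gives a 10×20 integer matrix of rank 9; reducing to Smith normal form yields diagonal entries (1,1,1,1,1,1,1,1,1).

The boundary map ∂_2: C_2 → C_1 acts by ∂[p,q,r] = [q,r] − [p,r] + [p,q]. For instance
  ∂[4,7,9] = [7,9] − [4,9] + [4,7],
  ∂[2,8,9] = [8,9] − [2,9] + [2,8].
This gives a 20×6 integer matrix of rank 6; reducing to Smith normal form yields diagonal entries (1,1,1,1,1,1).

From H_k ≅ ker(∂_k) / im(∂_{k+1}) we obtain:

  H_1: rank ker ∂_1 − rank ∂_2 = (20 − 9) − 6 = 5, and the invariant factors of ∂_2 are all 1, so H_1 ≅ Z^5.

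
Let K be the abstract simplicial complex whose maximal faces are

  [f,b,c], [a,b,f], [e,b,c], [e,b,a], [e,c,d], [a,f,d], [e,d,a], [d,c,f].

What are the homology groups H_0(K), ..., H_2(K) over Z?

H_0 = Z,  H_1 = 0,  H_2 = Z.

Order the vertices as a < b < c < d < e < f. Listing each simplex with vertices in this order, K has dimension 2 with simplices:

  0-simplices (6): a, b, c, d, e, f
  1-simplices (12): ab, ad, ae, af, bc, be, bf, cd, ce, cf, de, df
  2-simplices (8): abe, abf, ade, adf, bce, bcf, cde, cdf

giving chain groups C_0 ≅ Z^6, C_1 ≅ Z^12, C_2 ≅ Z^8.

∂_1: C_1 → C_0 is given by ∂[p,q] = [q] − [p].
This gives a 6×12 integer matrix of rank 5; reducing to Smith normal form yields diagonal entries (1,1,1,1,1).

Boundary ∂_2: C_2 → C_1 acts by ∂[p,q,r] = [q,r] − [p,r] + [p,q]. For instance
  ∂bce = ce − be + bc,
  ∂cdf = df − cf + cd.
As a 12×8 matrix over Z this has rank 7, with invariant factors (1,1,1,1,1,1,1).

Now H_k = ker ∂_k / im ∂_{k+1}, so:

  H_0: rank C_0 − rank ∂_1 = 6 − 5 = 1, and the invariant factors of ∂_1 are all 1, so H_0 ≅ Z.
  H_1: rank ker ∂_1 − rank ∂_2 = (12 − 5) − 7 = 0, and the invariant factors of ∂_2 are all 1, so H_1 ≅ 0.
  H_2: rank ker ∂_2 − rank ∂_3 = (8 − 7) − 0 = 1, and there is no ∂_3, so H_2 ≅ Z.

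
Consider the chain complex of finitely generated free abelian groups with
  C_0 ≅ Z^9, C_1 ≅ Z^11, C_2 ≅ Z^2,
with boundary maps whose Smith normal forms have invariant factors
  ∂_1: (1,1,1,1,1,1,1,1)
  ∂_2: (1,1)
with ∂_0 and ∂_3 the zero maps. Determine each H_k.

H_0 = Z,  H_1 = Z,  H_2 = 0.

H_0: b_0 = 9 − 0 − 8 = 1; torsion from ∂_1 factors > 1: none. So H_0 = Z.
H_1: b_1 = 11 − 8 − 2 = 1; torsion from ∂_2 factors > 1: none. So H_1 = Z.
H_2: b_2 = 2 − 2 − 0 = 0; torsion from ∂_3 factors > 1: none. So H_2 = 0.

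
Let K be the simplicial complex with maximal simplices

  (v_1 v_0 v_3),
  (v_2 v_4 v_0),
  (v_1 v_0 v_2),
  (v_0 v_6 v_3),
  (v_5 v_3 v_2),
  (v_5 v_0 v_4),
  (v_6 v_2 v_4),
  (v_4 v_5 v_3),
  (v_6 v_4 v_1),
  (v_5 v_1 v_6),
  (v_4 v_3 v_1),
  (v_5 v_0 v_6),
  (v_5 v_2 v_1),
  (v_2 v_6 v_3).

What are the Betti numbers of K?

b_0 = 1, b_1 = 2, b_2 = 1.

Fix the vertex order v_0 < v_1 < v_2 < v_3 < v_4 < v_5 < v_6 and write every simplex with vertices in increasing order. Then dim K = 2 and the simplices of K are:

  0-simplices (7): [v_0], [v_1], [v_2], [v_3], [v_4], [v_5], [v_6]
  1-simplices (21): (21 of them)
  2-simplices (14): (14 of them)

so the chain groups are C_0 ≅ Z^7, C_1 ≅ Z^21, C_2 ≅ Z^14.

The boundary map ∂_1: C_1 → C_0 is given by ∂[p,q] = [q] − [p].
The 7×21 boundary matrix has rank 6 and Smith normal form diag(1,1,1,1,1,1).

The boundary map ∂_2: C_2 → C_1 maps a triangle to the signed sum of its edges. For instance
  ∂[v_1,v_5,v_6] = [v_5,v_6] − [v_1,v_6] + [v_1,v_5],
  ∂[v_0,v_1,v_2] = [v_1,v_2] − [v_0,v_2] + [v_0,v_1].
As a 21×14 matrix over Z this has rank 13, with invariant factors (1,1,1,1,1,1,1,1,1,1,1,1,1).

Reading off H_k = ker ∂_k / im ∂_{k+1}:

  H_0: rank C_0 − rank ∂_1 = 7 − 6 = 1, and the invariant factors of ∂_1 are all 1, so H_0 ≅ Z.
  H_1: rank ker ∂_1 − rank ∂_2 = (21 − 6) − 13 = 2, and the invariant factors of ∂_2 are all 1, so H_1 ≅ Z^2.
  H_2: rank ker ∂_2 − rank ∂_3 = (14 − 13) − 0 = 1, and there is no ∂_3, so H_2 ≅ Z.

As a check, the Euler characteristic is 7 − 21 + 14 = 0, which agrees with 1 − 2 + 1 = 0.

Hence the Betti numbers are b_0 = 1, b_1 = 2, b_2 = 1.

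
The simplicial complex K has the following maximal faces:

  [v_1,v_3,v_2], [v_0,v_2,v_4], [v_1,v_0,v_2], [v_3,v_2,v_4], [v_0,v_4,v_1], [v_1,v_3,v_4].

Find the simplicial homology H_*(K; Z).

Fix the vertex order v_0 < v_1 < v_2 < v_3 < v_4 and write every simplex with vertices in increasing order. Then dim K = 2 and the simplices of K are:

  0-simplices (5): [v_0], [v_1], [v_2], [v_3], [v_4]
  1-simplices (9): [v_0,v_1], [v_0,v_2], [v_0,v_4], [v_1,v_2], [v_1,v_3], [v_1,v_4], [v_2,v_3], [v_2,v_4], [v_3,v_4]
  2-simplices (6): [v_0,v_1,v_2], [v_0,v_1,v_4], [v_0,v_2,v_4], [v_1,v_2,v_3], [v_1,v_3,v_4], [v_2,v_3,v_4]

so the chain groups are C_0 ≅ Z^5, C_1 ≅ Z^9, C_2 ≅ Z^6.

∂_1: C_1 → C_0 is given by ∂[p,q] = [q] − [p].
This gives a 5×9 integer matrix of rank 4; reducing to Smith normal form yields diagonal entries (1,1,1,1).

Boundary ∂_2: C_2 → C_1 sends each 2-simplex [p,q,r] to [q,r] − [p,r] + [p,q]. For instance
  ∂[v_2,v_3,v_4] = [v_3,v_4] − [v_2,v_4] + [v_2,v_3],
  ∂[v_0,v_1,v_4] = [v_1,v_4] − [v_0,v_4] + [v_0,v_1].
As a 9×6 matrix over Z this has rank 5, with invariant factors (1,1,1,1,1).

From H_k ≅ ker(∂_k) / im(∂_{k+1}) we obtain:

  H_0: rank C_0 − rank ∂_1 = 5 − 4 = 1, and the invariant factors of ∂_1 are all 1, so H_0 = Z.
  H_1: rank ker ∂_1 − rank ∂_2 = (9 − 4) − 5 = 0, and the invariant factors of ∂_2 are all 1, so H_1 = 0.
  H_2: rank ker ∂_2 − rank ∂_3 = (6 − 5) − 0 = 1, and there is no ∂_3, so H_2 = Z.

H_0 ≅ Z,  H_1 = 0,  H_2 ≅ Z.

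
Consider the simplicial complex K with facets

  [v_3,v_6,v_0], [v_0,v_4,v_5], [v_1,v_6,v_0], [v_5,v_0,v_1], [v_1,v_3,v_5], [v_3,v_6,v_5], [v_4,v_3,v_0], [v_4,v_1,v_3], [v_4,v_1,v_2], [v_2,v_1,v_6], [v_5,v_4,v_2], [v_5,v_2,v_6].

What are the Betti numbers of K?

Order the vertices as v_0 < v_1 < v_2 < v_3 < v_4 < v_5 < v_6. Listing each simplex with vertices in this order, K has dimension 2 with simplices:

  0-simplices (7): [v_0], [v_1], [v_2], [v_3], [v_4], [v_5], [v_6]
  1-simplices (18): (18 of them)
  2-simplices (12): (12 of them)

so the chain groups are C_0 ≅ Z^7, C_1 ≅ Z^18, C_2 ≅ Z^12.

∂_1: C_1 → C_0 sends each edge [p,q] (with p < q) to q − p.
The resulting 7×18 matrix has rank 6, and its Smith normal form has invariant factors (1,1,1,1,1,1).

Boundary ∂_2: C_2 → C_1 acts by ∂[p,q,r] = [q,r] − [p,r] + [p,q]. For instance
  ∂[v_1,v_2,v_6] = [v_2,v_6] − [v_1,v_6] + [v_1,v_2],
  ∂[v_1,v_2,v_4] = [v_2,v_4] − [v_1,v_4] + [v_1,v_2].
The resulting 18×12 matrix has rank 12, and its Smith normal form has invariant factors (1,1,1,1,1,1,1,1,1,1,1,2).

From H_k ≅ ker(∂_k) / im(∂_{k+1}) we obtain:

  H_0: rank C_0 − rank ∂_1 = 7 − 6 = 1, and the invariant factors of ∂_1 are all 1, so H_0 = Z.
  H_1: rank ker ∂_1 − rank ∂_2 = (18 − 6) − 12 = 0, and ∂_2 has invariant factor 2 > 1, so H_1 = Z/2.
  H_2: rank ker ∂_2 − rank ∂_3 = (12 − 12) − 0 = 0, and there is no ∂_3, so H_2 = 0.

(K is a triangulation of the real projective plane RP^2.)

Hence the Betti numbers are b_0 = 1, b_1 = 0, b_2 = 0.

b_0 = 1, b_1 = 0, b_2 = 0.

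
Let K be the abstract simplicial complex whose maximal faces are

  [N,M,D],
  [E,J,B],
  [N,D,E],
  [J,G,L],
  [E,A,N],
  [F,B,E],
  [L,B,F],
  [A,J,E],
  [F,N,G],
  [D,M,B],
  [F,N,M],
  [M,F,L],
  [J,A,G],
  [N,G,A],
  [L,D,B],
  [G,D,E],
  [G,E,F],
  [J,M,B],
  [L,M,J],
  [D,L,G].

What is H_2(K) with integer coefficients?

Fix the vertex order A < B < D < E < F < G < J < L < M < N and write every simplex with vertices in increasing order. Then dim K = 2 and the simplices of K are:

  0-simplices (10): A, B, D, E, F, G, J, L, M, N
  1-simplices (30): AE, AG, AJ, AN, BD, BE, BF, BJ, BL, BM, DE, DG, DL, DM, DN, EF, EG, EJ, EN, FG, FL, FM, FN, GJ, GL, GN, JL, JM, LM, MN
  2-simplices (20): AEJ, AEN, AGJ, AGN, BDL, BDM, BEF, BEJ, BFL, BJM, DEG, DEN, DGL, DMN, EFG, FGN, FLM, FMN, GJL, JLM

so the chain groups are C_0 ≅ Z^10, C_1 ≅ Z^30, C_2 ≅ Z^20.

The boundary map ∂_1: C_1 → C_0 is given by ∂[p,q] = [q] − [p].
This gives a 10×30 integer matrix of rank 9; reducing to Smith normal form yields diagonal entries (1,1,1,1,1,1,1,1,1).

Boundary ∂_2: C_2 → C_1 acts by ∂[p,q,r] = [q,r] − [p,r] + [p,q]. For instance
  ∂BDL = DL − BL + BD,
  ∂DEN = EN − DN + DE.
The resulting 30×20 matrix has rank 20, and its Smith normal form has invariant factors (1,1,1,1,1,1,1,1,1,1,1,1,1,1,1,1,1,1,1,2).

Now H_k = ker ∂_k / im ∂_{k+1}, so:

  H_2: rank ker ∂_2 − rank ∂_3 = (20 − 20) − 0 = 0, and there is no ∂_3, so H_2 ≅ 0.

(K is a triangulation of the Klein bottle.)

H_2 ≅ 0.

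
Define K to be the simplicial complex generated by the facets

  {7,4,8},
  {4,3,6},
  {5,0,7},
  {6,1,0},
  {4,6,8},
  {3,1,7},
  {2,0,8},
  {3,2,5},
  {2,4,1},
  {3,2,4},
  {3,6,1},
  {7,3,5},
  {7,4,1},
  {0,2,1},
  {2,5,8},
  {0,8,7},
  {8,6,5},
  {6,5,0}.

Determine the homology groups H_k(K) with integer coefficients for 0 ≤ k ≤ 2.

H_0 ≅ Z,  H_1 ≅ Z ⊕ Z/2,  H_2 = 0.

Order the vertices as 0 < 1 < 2 < 3 < 4 < 5 < 6 < 7 < 8. Listing each simplex with vertices in this order, K has dimension 2 with simplices:

  0-simplices (9): [0], [1], [2], [3], [4], [5], [6], [7], [8]
  1-simplices (27): (27 of them)
  2-simplices (18): [0,1,2], [0,1,6], [0,2,8], [0,5,6], [0,5,7], [0,7,8], [1,2,4], [1,3,6], [1,3,7], [1,4,7], [2,3,4], [2,3,5], [2,5,8], [3,4,6], [3,5,7], [4,6,8], [4,7,8], [5,6,8]

Hence C_0 ≅ Z^9, C_1 ≅ Z^27, C_2 ≅ Z^18.

The boundary map ∂_1: C_1 → C_0 is given by ∂[p,q] = [q] − [p]. For instance
  ∂[0,7] = [7] − [0].
The resulting 9×27 matrix has rank 8, and its Smith normal form has invariant factors (1,1,1,1,1,1,1,1).

∂_2: C_2 → C_1 maps a triangle to the signed sum of its edges. For instance
  ∂[0,1,6] = [1,6] − [0,6] + [0,1],
  ∂[3,5,7] = [5,7] − [3,7] + [3,5].
This gives a 27×18 integer matrix of rank 18; reducing to Smith normal form yields diagonal entries (1,1,1,1,1,1,1,1,1,1,1,1,1,1,1,1,1,2).

From H_k ≅ ker(∂_k) / im(∂_{k+1}) we obtain:

  H_0: rank C_0 − rank ∂_1 = 9 − 8 = 1, and the invariant factors of ∂_1 are all 1, so H_0 ≅ Z.
  H_1: rank ker ∂_1 − rank ∂_2 = (27 − 8) − 18 = 1, and ∂_2 has invariant factor 2 > 1, so H_1 ≅ Z ⊕ Z/2.
  H_2: rank ker ∂_2 − rank ∂_3 = (18 − 18) − 0 = 0, and there is no ∂_3, so H_2 ≅ 0.

As a check, the Euler characteristic is 9 − 27 + 18 = 0, which agrees with 1 − 1 + 0 = 0.
(K is a triangulation of the Klein bottle.)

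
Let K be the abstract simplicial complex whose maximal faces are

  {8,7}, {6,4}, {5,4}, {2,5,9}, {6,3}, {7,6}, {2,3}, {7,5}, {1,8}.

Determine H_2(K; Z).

Order the vertices as 1 < 2 < 3 < 4 < 5 < 6 < 7 < 8 < 9. Listing each simplex with vertices in this order, K has dimension 2 with simplices:

  0-simplices (9): [1], [2], [3], [4], [5], [6], [7], [8], [9]
  1-simplices (11): [1,8], [2,3], [2,5], [2,9], [3,6], [4,5], [4,6], [5,7], [5,9], [6,7], [7,8]
  2-simplices (1): [2,5,9]

giving chain groups C_0 ≅ Z^9, C_1 ≅ Z^11, C_2 ≅ Z^1.

The boundary map ∂_1: C_1 → C_0 sends each edge [p,q] (with p < q) to q − p. For instance
  ∂[2,5] = [5] − [2].
The resulting 9×11 matrix has rank 8, and its Smith normal form has invariant factors (1,1,1,1,1,1,1,1).

Boundary ∂_2: C_2 → C_1 maps a triangle to the signed sum of its edges. For instance
  ∂[2,5,9] = [5,9] − [2,9] + [2,5].
As a 11×1 matrix over Z this has rank 1, with invariant factors (1).

Now H_k = ker ∂_k / im ∂_{k+1}, so:

  H_2: rank ker ∂_2 − rank ∂_3 = (1 − 1) − 0 = 0, and there is no ∂_3, so H_2 = 0.

H_2 ≅ 0.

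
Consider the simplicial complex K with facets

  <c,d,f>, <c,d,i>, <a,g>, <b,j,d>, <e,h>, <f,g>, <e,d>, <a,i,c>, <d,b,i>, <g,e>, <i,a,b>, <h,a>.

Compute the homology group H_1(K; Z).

H_1 ≅ Z^3.

Order the vertices as a < b < c < d < e < f < g < h < i < j. Listing each simplex with vertices in this order, K has dimension 2 with simplices:

  0-simplices (10): a, b, c, d, e, f, g, h, i, j
  1-simplices (18): ab, ac, ag, ah, ai, bd, bi, bj, cd, cf, ci, de, df, di, dj, eg, eh, fg
  2-simplices (6): abi, aci, bdi, bdj, cdf, cdi

giving chain groups C_0 ≅ Z^10, C_1 ≅ Z^18, C_2 ≅ Z^6.

Boundary ∂_1: C_1 → C_0 sends each edge [p,q] (with p < q) to q − p.
The 10×18 boundary matrix has rank 9 and Smith normal form diag(1,1,1,1,1,1,1,1,1).

∂_2: C_2 → C_1 acts by ∂[p,q,r] = [q,r] − [p,r] + [p,q]. For instance
  ∂cdf = df − cf + cd,
  ∂aci = ci − ai + ac.
The 18×6 boundary matrix has rank 6 and Smith normal form diag(1,1,1,1,1,1).

Reading off H_k = ker ∂_k / im ∂_{k+1}:

  H_1: rank ker ∂_1 − rank ∂_2 = (18 − 9) − 6 = 3, and the invariant factors of ∂_2 are all 1, so H_1 ≅ Z^3.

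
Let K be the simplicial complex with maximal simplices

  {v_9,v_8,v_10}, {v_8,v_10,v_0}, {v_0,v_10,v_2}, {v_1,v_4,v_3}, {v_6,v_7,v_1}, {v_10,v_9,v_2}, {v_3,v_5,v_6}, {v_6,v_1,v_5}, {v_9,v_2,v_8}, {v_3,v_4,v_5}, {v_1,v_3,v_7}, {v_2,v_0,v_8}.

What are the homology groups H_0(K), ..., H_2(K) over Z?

H_0 = Z^2,  H_1 = Z,  H_2 = Z.

Order the vertices as v_0 < v_1 < v_2 < v_3 < v_4 < v_5 < v_6 < v_7 < v_8 < v_9 < v_10. Listing each simplex with vertices in this order, K has dimension 2 with simplices:

  0-simplices (11): [v_0], [v_1], [v_2], [v_3], [v_4], [v_5], [v_6], [v_7], [v_8], [v_9], [v_10]
  1-simplices (21): (21 of them)
  2-simplices (12): (12 of them)

Hence C_0 ≅ Z^11, C_1 ≅ Z^21, C_2 ≅ Z^12.

∂_1: C_1 → C_0 maps an edge to its endpoints' difference, ∂[p,q] = q − p. For instance
  ∂[v_1,v_4] = [v_4] − [v_1].
As a 11×21 matrix over Z this has rank 9, with invariant factors (1,1,1,1,1,1,1,1,1).

∂_2: C_2 → C_1 maps a triangle to the signed sum of its edges. For instance
  ∂[v_1,v_3,v_7] = [v_3,v_7] − [v_1,v_7] + [v_1,v_3],
  ∂[v_3,v_5,v_6] = [v_5,v_6] − [v_3,v_6] + [v_3,v_5].
As a 21×12 matrix over Z this has rank 11, with invariant factors (1,1,1,1,1,1,1,1,1,1,1).

Now H_k = ker ∂_k / im ∂_{k+1}, so:

  H_0: rank C_0 − rank ∂_1 = 11 − 9 = 2, and the invariant factors of ∂_1 are all 1, so H_0 = Z^2.
  H_1: rank ker ∂_1 − rank ∂_2 = (21 − 9) − 11 = 1, and the invariant factors of ∂_2 are all 1, so H_1 = Z.
  H_2: rank ker ∂_2 − rank ∂_3 = (12 − 11) − 0 = 1, and there is no ∂_3, so H_2 = Z.

As a check, the Euler characteristic is 11 − 21 + 12 = 2, which agrees with 2 − 1 + 1 = 2.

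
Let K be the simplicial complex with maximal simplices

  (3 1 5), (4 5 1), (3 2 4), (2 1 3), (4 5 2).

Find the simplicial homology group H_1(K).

We work with the vertex ordering 1 < 2 < 3 < 4 < 5. The simplices of K, each written with vertices in increasing order, are:

  0-simplices (5): [1], [2], [3], [4], [5]
  1-simplices (10): [1,2], [1,3], [1,4], [1,5], [2,3], [2,4], [2,5], [3,4], [3,5], [4,5]
  2-simplices (5): [1,2,3], [1,3,5], [1,4,5], [2,3,4], [2,4,5]

giving chain groups C_0 ≅ Z^5, C_1 ≅ Z^10, C_2 ≅ Z^5.

The boundary map ∂_1: C_1 → C_0 is given by ∂[p,q] = [q] − [p].
The 5×10 boundary matrix has rank 4 and Smith normal form diag(1,1,1,1).

The boundary map ∂_2: C_2 → C_1 maps a triangle to the signed sum of its edges. For instance
  ∂[2,3,4] = [3,4] − [2,4] + [2,3],
  ∂[1,2,3] = [2,3] − [1,3] + [1,2].
This gives a 10×5 integer matrix of rank 5; reducing to Smith normal form yields diagonal entries (1,1,1,1,1).

From H_k ≅ ker(∂_k) / im(∂_{k+1}) we obtain:

  H_1: rank ker ∂_1 − rank ∂_2 = (10 − 4) − 5 = 1, and the invariant factors of ∂_2 are all 1, so H_1 = Z.

(K is a triangulation of the Möbius band.)

H_1 ≅ Z.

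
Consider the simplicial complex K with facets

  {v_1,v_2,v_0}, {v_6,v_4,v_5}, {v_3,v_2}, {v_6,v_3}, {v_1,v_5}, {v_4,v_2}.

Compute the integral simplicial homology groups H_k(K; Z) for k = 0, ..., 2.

We work with the vertex ordering v_0 < v_1 < v_2 < v_3 < v_4 < v_5 < v_6. The simplices of K, each written with vertices in increasing order, are:

  0-simplices (7): [v_0], [v_1], [v_2], [v_3], [v_4], [v_5], [v_6]
  1-simplices (10): [v_0,v_1], [v_0,v_2], [v_1,v_2], [v_1,v_5], [v_2,v_3], [v_2,v_4], [v_3,v_6], [v_4,v_5], [v_4,v_6], [v_5,v_6]
  2-simplices (2): [v_0,v_1,v_2], [v_4,v_5,v_6]

Hence C_0 ≅ Z^7, C_1 ≅ Z^10, C_2 ≅ Z^2.

∂_1: C_1 → C_0 sends each edge [p,q] (with p < q) to q − p. For instance
  ∂[v_5,v_6] = [v_6] − [v_5].
The resulting 7×10 matrix has rank 6, and its Smith normal form has invariant factors (1,1,1,1,1,1).

∂_2: C_2 → C_1 maps a triangle to the signed sum of its edges. For instance
  ∂[v_0,v_1,v_2] = [v_1,v_2] − [v_0,v_2] + [v_0,v_1],
  ∂[v_4,v_5,v_6] = [v_5,v_6] − [v_4,v_6] + [v_4,v_5].
As a 10×2 matrix over Z this has rank 2, with invariant factors (1,1).

Reading off H_k = ker ∂_k / im ∂_{k+1}:

  H_0: rank C_0 − rank ∂_1 = 7 − 6 = 1, and the invariant factors of ∂_1 are all 1, so H_0 ≅ Z.
  H_1: rank ker ∂_1 − rank ∂_2 = (10 − 6) − 2 = 2, and the invariant factors of ∂_2 are all 1, so H_1 ≅ Z^2.
  H_2: rank ker ∂_2 − rank ∂_3 = (2 − 2) − 0 = 0, and there is no ∂_3, so H_2 ≅ 0.

H_0 ≅ Z,  H_1 ≅ Z^2,  H_2 = 0.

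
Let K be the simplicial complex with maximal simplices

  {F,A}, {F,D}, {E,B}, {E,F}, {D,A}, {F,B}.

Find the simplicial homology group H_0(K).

H_0 ≅ Z.

Take the total order A < B < D < E < F on the vertex set. Then K (dimension 1) consists of the simplices:

  0-simplices (5): A, B, D, E, F
  1-simplices (6): AD, AF, BE, BF, DF, EF

Hence C_0 ≅ Z^5, C_1 ≅ Z^6.

∂_1: C_1 → C_0 maps an edge to its endpoints' difference, ∂[p,q] = q − p. For instance
  ∂AD = D − A.
The 5×6 boundary matrix has rank 4 and Smith normal form diag(1,1,1,1).

Computing H_k = (kernel of ∂_k) / (image of ∂_{k+1}):

  H_0: rank C_0 − rank ∂_1 = 5 − 4 = 1, and the invariant factors of ∂_1 are all 1, so H_0 = Z.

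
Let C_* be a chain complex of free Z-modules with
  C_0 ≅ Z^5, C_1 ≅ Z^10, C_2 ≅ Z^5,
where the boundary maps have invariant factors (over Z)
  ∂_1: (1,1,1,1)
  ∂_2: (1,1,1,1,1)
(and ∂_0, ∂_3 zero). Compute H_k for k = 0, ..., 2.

H_0: b_0 = 5 − 0 − 4 = 1; torsion from ∂_1 factors > 1: none. So H_0 ≅ Z.
H_1: b_1 = 10 − 4 − 5 = 1; torsion from ∂_2 factors > 1: none. So H_1 ≅ Z.
H_2: b_2 = 5 − 5 − 0 = 0; torsion from ∂_3 factors > 1: none. So H_2 ≅ 0.

H_0 ≅ Z,  H_1 ≅ Z,  H_2 = 0.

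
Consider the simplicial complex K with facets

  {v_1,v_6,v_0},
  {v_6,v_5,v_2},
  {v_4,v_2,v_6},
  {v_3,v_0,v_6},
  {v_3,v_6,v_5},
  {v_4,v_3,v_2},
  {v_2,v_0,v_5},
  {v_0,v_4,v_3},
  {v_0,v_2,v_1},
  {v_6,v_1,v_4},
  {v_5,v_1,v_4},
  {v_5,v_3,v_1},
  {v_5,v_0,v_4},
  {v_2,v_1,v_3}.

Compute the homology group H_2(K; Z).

H_2 ≅ Z.

Fix the vertex order v_0 < v_1 < v_2 < v_3 < v_4 < v_5 < v_6 and write every simplex with vertices in increasing order. Then dim K = 2 and the simplices of K are:

  0-simplices (7): [v_0], [v_1], [v_2], [v_3], [v_4], [v_5], [v_6]
  1-simplices (21): (21 of them)
  2-simplices (14): (14 of them)

giving chain groups C_0 ≅ Z^7, C_1 ≅ Z^21, C_2 ≅ Z^14.

Boundary ∂_1: C_1 → C_0 maps an edge to its endpoints' difference, ∂[p,q] = q − p. For instance
  ∂[v_3,v_4] = [v_4] − [v_3].
As a 7×21 matrix over Z this has rank 6, with invariant factors (1,1,1,1,1,1).

The boundary map ∂_2: C_2 → C_1 acts by ∂[p,q,r] = [q,r] − [p,r] + [p,q]. For instance
  ∂[v_0,v_4,v_5] = [v_4,v_5] − [v_0,v_5] + [v_0,v_4],
  ∂[v_1,v_2,v_3] = [v_2,v_3] − [v_1,v_3] + [v_1,v_2].
As a 21×14 matrix over Z this has rank 13, with invariant factors (1,1,1,1,1,1,1,1,1,1,1,1,1).

Computing H_k = (kernel of ∂_k) / (image of ∂_{k+1}):

  H_2: rank ker ∂_2 − rank ∂_3 = (14 − 13) − 0 = 1, and there is no ∂_3, so H_2 = Z.

(K is a triangulation of the torus T^2.)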